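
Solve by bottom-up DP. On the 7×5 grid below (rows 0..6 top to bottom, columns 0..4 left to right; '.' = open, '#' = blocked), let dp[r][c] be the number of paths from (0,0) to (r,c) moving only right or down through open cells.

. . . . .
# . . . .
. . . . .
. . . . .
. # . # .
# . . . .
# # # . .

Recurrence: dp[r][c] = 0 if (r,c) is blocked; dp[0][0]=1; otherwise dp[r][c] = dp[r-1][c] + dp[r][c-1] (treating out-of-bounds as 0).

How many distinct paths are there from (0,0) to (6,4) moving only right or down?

28

r\c   0   1   2   3   4
  0   1   1   1   1   1
  1   0   1   2   3   4
  2   0   1   3   6  10
  3   0   1   4  10  20
  4   0   0   4   0  20
  5   0   0   4   4  24
  6   0   0   0   4  28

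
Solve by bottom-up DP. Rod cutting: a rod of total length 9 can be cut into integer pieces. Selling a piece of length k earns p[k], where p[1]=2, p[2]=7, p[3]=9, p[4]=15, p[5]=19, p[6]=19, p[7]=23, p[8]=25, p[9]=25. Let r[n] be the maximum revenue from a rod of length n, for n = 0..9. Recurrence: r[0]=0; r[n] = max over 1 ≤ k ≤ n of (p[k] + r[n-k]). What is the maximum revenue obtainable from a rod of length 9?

34

   n    0    1    2    3    4    5    6    7    8    9
r[n]    0    2    7    9   15   19   22   26   30   34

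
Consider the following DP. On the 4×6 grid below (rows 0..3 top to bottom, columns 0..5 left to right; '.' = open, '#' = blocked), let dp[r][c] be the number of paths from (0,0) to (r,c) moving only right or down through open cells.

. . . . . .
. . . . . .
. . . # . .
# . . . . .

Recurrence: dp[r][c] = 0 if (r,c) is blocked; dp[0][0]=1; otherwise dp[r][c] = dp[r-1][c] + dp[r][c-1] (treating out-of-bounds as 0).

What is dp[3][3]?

9

r\c   0   1   2   3   4   5
  0   1   1   1   1   1   1
  1   1   2   3   4   5   6
  2   1   3   6   0   5  11
  3   0   3   9   9  14  25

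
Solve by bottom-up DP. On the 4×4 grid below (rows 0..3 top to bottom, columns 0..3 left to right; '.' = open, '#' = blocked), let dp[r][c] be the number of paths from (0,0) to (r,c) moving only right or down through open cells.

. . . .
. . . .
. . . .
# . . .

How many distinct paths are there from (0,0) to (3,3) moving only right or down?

19

r\c   0   1   2   3
  0   1   1   1   1
  1   1   2   3   4
  2   1   3   6  10
  3   0   3   9  19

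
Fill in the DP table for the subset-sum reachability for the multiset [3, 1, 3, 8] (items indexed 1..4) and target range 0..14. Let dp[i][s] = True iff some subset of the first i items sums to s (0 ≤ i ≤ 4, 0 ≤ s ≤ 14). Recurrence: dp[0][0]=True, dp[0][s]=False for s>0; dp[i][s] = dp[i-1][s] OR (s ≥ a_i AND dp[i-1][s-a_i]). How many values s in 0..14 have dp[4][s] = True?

11

i\s   0   1   2   3   4   5   6   7   8   9  10  11  12  13  14
  0   T   F   F   F   F   F   F   F   F   F   F   F   F   F   F
  1   T   F   F   T   F   F   F   F   F   F   F   F   F   F   F
  2   T   T   F   T   T   F   F   F   F   F   F   F   F   F   F
  3   T   T   F   T   T   F   T   T   F   F   F   F   F   F   F
  4   T   T   F   T   T   F   T   T   T   T   F   T   T   F   T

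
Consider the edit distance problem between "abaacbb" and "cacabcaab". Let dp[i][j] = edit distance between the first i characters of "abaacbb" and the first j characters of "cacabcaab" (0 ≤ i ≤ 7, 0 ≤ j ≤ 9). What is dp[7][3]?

5

   ''  c  a  c  a  b  c  a  a  b
''  0  1  2  3  4  5  6  7  8  9
 a  1  1  1  2  3  4  5  6  7  8
 b  2  2  2  2  3  3  4  5  6  7
 a  3  3  2  3  2  3  4  4  5  6
 a  4  4  3  3  3  3  4  4  4  5
 c  5  4  4  3  4  4  3  4  5  5
 b  6  5  5  4  4  4  4  4  5  5
 b  7  6  6  5  5  4  5  5  5  5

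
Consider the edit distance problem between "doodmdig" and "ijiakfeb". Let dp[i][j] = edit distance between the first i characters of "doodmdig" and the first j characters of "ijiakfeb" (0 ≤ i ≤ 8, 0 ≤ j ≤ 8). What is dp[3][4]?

4

   ''  i  j  i  a  k  f  e  b
''  0  1  2  3  4  5  6  7  8
 d  1  1  2  3  4  5  6  7  8
 o  2  2  2  3  4  5  6  7  8
 o  3  3  3  3  4  5  6  7  8
 d  4  4  4  4  4  5  6  7  8
 m  5  5  5  5  5  5  6  7  8
 d  6  6  6  6  6  6  6  7  8
 i  7  6  7  6  7  7  7  7  8
 g  8  7  7  7  7  8  8  8  8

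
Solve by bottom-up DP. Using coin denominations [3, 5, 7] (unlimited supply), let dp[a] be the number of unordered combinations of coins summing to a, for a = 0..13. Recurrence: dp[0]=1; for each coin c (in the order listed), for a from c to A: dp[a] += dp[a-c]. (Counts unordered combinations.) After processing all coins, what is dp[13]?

after  coin     0     1     2     3     4     5     6     7     8     9    10    11    12    13
          3     1     0     0     1     0     0     1     0     0     1     0     0     1     0
          5     1     0     0     1     0     1     1     0     1     1     1     1     1     1
          7     1     0     0     1     0     1     1     1     1     1     2     1     2     2

2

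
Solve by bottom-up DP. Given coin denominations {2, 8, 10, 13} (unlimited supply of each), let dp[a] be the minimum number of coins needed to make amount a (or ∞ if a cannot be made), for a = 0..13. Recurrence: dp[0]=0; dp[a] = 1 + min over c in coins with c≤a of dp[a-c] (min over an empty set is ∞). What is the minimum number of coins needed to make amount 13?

1

 a  0  1  2  3  4  5  6  7  8  9 10 11 12 13
dp  0  -  1  -  2  -  3  -  1  -  1  -  2  1
(- denotes ∞ / unreachable)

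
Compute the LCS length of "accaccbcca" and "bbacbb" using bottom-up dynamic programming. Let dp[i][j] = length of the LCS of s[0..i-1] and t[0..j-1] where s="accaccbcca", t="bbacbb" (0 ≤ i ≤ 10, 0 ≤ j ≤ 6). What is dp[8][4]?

2

   ''  b  b  a  c  b  b
''  0  0  0  0  0  0  0
 a  0  0  0  1  1  1  1
 c  0  0  0  1  2  2  2
 c  0  0  0  1  2  2  2
 a  0  0  0  1  2  2  2
 c  0  0  0  1  2  2  2
 c  0  0  0  1  2  2  2
 b  0  1  1  1  2  3  3
 c  0  1  1  1  2  3  3
 c  0  1  1  1  2  3  3
 a  0  1  1  2  2  3  3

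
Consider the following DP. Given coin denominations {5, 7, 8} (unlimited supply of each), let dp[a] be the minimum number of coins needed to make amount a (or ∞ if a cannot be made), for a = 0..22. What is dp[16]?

2

 a  0  1  2  3  4  5  6  7  8  9 10 11 12 13 14 15 16 17 18 19 20 21 22
dp  0  -  -  -  -  1  -  1  1  -  2  -  2  2  2  2  2  3  3  3  3  3  3
(- denotes ∞ / unreachable)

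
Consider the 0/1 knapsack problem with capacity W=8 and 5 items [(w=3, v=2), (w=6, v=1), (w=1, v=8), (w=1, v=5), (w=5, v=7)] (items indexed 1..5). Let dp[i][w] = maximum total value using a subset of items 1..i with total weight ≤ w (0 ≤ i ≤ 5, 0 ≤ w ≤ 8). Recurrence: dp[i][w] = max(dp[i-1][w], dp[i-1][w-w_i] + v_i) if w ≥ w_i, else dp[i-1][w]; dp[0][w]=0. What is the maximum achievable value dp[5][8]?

i\w   0   1   2   3   4   5   6   7   8
  0   0   0   0   0   0   0   0   0   0
  1   0   0   0   2   2   2   2   2   2
  2   0   0   0   2   2   2   2   2   2
  3   0   8   8   8  10  10  10  10  10
  4   0   8  13  13  13  15  15  15  15
  5   0   8  13  13  13  15  15  20  20

20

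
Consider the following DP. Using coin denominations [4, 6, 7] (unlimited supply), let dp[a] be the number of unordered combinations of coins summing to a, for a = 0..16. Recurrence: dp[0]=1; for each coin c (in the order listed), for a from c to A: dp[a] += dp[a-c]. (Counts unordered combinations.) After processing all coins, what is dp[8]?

1

after  coin     0     1     2     3     4     5     6     7     8     9    10    11    12    13    14    15    16
          4     1     0     0     0     1     0     0     0     1     0     0     0     1     0     0     0     1
          6     1     0     0     0     1     0     1     0     1     0     1     0     2     0     1     0     2
          7     1     0     0     0     1     0     1     1     1     0     1     1     2     1     2     1     2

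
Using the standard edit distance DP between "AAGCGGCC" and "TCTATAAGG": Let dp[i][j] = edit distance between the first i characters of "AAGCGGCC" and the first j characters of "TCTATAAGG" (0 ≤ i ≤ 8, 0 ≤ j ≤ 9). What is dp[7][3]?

   ''  T  C  T  A  T  A  A  G  G
''  0  1  2  3  4  5  6  7  8  9
 A  1  1  2  3  3  4  5  6  7  8
 A  2  2  2  3  3  4  4  5  6  7
 G  3  3  3  3  4  4  5  5  5  6
 C  4  4  3  4  4  5  5  6  6  6
 G  5  5  4  4  5  5  6  6  6  6
 G  6  6  5  5  5  6  6  7  6  6
 C  7  7  6  6  6  6  7  7  7  7
 C  8  8  7  7  7  7  7  8  8  8

6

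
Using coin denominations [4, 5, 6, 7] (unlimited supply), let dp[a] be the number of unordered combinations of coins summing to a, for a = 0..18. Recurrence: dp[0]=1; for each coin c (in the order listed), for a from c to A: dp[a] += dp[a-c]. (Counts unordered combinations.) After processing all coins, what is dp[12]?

3

after  coin     0     1     2     3     4     5     6     7     8     9    10    11    12    13    14    15    16    17    18
          4     1     0     0     0     1     0     0     0     1     0     0     0     1     0     0     0     1     0     0
          5     1     0     0     0     1     1     0     0     1     1     1     0     1     1     1     1     1     1     1
          6     1     0     0     0     1     1     1     0     1     1     2     1     2     1     2     2     3     2     3
          7     1     0     0     0     1     1     1     1     1     1     2     2     3     2     3     3     4     4     5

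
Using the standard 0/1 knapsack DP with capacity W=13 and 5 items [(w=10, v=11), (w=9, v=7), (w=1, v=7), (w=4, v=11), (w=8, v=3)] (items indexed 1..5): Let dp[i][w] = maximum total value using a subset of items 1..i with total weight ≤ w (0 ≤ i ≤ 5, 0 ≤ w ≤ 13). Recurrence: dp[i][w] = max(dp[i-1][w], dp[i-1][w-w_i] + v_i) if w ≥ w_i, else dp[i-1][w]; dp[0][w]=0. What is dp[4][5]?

i\w   0   1   2   3   4   5   6   7   8   9  10  11  12  13
  0   0   0   0   0   0   0   0   0   0   0   0   0   0   0
  1   0   0   0   0   0   0   0   0   0   0  11  11  11  11
  2   0   0   0   0   0   0   0   0   0   7  11  11  11  11
  3   0   7   7   7   7   7   7   7   7   7  14  18  18  18
  4   0   7   7   7  11  18  18  18  18  18  18  18  18  18
  5   0   7   7   7  11  18  18  18  18  18  18  18  18  21

18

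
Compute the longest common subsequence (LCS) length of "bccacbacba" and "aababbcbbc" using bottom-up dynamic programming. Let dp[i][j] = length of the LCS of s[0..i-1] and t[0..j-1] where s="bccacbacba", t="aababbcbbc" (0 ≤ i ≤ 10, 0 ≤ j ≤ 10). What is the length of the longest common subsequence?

   ''  a  a  b  a  b  b  c  b  b  c
''  0  0  0  0  0  0  0  0  0  0  0
 b  0  0  0  1  1  1  1  1  1  1  1
 c  0  0  0  1  1  1  1  2  2  2  2
 c  0  0  0  1  1  1  1  2  2  2  3
 a  0  1  1  1  2  2  2  2  2  2  3
 c  0  1  1  1  2  2  2  3  3  3  3
 b  0  1  1  2  2  3  3  3  4  4  4
 a  0  1  2  2  3  3  3  3  4  4  4
 c  0  1  2  2  3  3  3  4  4  4  5
 b  0  1  2  3  3  4  4  4  5  5  5
 a  0  1  2  3  4  4  4  4  5  5  5

5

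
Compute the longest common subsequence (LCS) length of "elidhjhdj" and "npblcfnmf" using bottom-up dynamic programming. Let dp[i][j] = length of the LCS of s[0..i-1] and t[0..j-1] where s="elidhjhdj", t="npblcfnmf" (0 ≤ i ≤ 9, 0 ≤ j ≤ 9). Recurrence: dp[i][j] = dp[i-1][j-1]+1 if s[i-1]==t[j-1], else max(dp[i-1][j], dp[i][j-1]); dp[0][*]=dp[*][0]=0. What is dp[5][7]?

1

   ''  n  p  b  l  c  f  n  m  f
''  0  0  0  0  0  0  0  0  0  0
 e  0  0  0  0  0  0  0  0  0  0
 l  0  0  0  0  1  1  1  1  1  1
 i  0  0  0  0  1  1  1  1  1  1
 d  0  0  0  0  1  1  1  1  1  1
 h  0  0  0  0  1  1  1  1  1  1
 j  0  0  0  0  1  1  1  1  1  1
 h  0  0  0  0  1  1  1  1  1  1
 d  0  0  0  0  1  1  1  1  1  1
 j  0  0  0  0  1  1  1  1  1  1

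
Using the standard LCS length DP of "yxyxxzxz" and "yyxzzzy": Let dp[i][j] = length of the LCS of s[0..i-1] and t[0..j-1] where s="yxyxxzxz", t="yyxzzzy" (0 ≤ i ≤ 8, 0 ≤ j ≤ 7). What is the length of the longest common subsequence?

5

   ''  y  y  x  z  z  z  y
''  0  0  0  0  0  0  0  0
 y  0  1  1  1  1  1  1  1
 x  0  1  1  2  2  2  2  2
 y  0  1  2  2  2  2  2  3
 x  0  1  2  3  3  3  3  3
 x  0  1  2  3  3  3  3  3
 z  0  1  2  3  4  4  4  4
 x  0  1  2  3  4  4  4  4
 z  0  1  2  3  4  5  5  5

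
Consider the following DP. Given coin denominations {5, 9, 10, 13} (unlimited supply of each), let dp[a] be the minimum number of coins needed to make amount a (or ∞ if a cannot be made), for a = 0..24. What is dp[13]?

 a  0  1  2  3  4  5  6  7  8  9 10 11 12 13 14 15 16 17 18 19 20 21 22 23 24
dp  0  -  -  -  -  1  -  -  -  1  1  -  -  1  2  2  -  -  2  2  2  -  2  2  3
(- denotes ∞ / unreachable)

1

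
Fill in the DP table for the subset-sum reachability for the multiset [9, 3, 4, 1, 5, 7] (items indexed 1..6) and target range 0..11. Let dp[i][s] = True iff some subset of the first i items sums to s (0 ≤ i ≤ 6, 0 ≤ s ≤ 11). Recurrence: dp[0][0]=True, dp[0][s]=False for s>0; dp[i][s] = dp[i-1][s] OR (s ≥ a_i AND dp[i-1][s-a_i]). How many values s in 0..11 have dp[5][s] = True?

i\s   0   1   2   3   4   5   6   7   8   9  10  11
  0   T   F   F   F   F   F   F   F   F   F   F   F
  1   T   F   F   F   F   F   F   F   F   T   F   F
  2   T   F   F   T   F   F   F   F   F   T   F   F
  3   T   F   F   T   T   F   F   T   F   T   F   F
  4   T   T   F   T   T   T   F   T   T   T   T   F
  5   T   T   F   T   T   T   T   T   T   T   T   F
  6   T   T   F   T   T   T   T   T   T   T   T   T

10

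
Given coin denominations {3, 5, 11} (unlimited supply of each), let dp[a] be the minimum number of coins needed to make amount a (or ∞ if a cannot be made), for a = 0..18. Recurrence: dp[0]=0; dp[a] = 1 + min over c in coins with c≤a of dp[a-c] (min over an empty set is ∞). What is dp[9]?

3

 a  0  1  2  3  4  5  6  7  8  9 10 11 12 13 14 15 16 17 18
dp  0  -  -  1  -  1  2  -  2  3  2  1  4  3  2  3  2  3  4
(- denotes ∞ / unreachable)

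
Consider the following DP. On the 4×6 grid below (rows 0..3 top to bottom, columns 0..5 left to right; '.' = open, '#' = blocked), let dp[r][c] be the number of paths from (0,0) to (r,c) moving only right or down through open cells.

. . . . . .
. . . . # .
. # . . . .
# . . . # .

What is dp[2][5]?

8

r\c   0   1   2   3   4   5
  0   1   1   1   1   1   1
  1   1   2   3   4   0   1
  2   1   0   3   7   7   8
  3   0   0   3  10   0   8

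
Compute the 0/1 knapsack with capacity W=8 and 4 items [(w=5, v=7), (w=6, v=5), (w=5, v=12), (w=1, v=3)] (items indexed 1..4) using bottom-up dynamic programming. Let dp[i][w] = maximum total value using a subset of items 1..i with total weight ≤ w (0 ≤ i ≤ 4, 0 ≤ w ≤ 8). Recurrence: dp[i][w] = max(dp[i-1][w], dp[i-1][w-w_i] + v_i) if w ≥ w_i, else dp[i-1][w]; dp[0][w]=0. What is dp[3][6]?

12

i\w   0   1   2   3   4   5   6   7   8
  0   0   0   0   0   0   0   0   0   0
  1   0   0   0   0   0   7   7   7   7
  2   0   0   0   0   0   7   7   7   7
  3   0   0   0   0   0  12  12  12  12
  4   0   3   3   3   3  12  15  15  15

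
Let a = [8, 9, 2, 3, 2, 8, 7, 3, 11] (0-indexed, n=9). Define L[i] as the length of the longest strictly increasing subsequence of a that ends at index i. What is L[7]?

   i    0    1    2    3    4    5    6    7    8
a[i]    8    9    2    3    2    8    7    3   11
L[i]    1    2    1    2    1    3    3    2    4

2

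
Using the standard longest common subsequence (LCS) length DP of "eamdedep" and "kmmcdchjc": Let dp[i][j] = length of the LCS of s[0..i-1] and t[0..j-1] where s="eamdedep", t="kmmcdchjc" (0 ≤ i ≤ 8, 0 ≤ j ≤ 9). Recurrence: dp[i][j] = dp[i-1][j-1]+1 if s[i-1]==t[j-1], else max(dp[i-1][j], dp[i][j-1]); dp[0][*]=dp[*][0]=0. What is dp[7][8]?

2

   ''  k  m  m  c  d  c  h  j  c
''  0  0  0  0  0  0  0  0  0  0
 e  0  0  0  0  0  0  0  0  0  0
 a  0  0  0  0  0  0  0  0  0  0
 m  0  0  1  1  1  1  1  1  1  1
 d  0  0  1  1  1  2  2  2  2  2
 e  0  0  1  1  1  2  2  2  2  2
 d  0  0  1  1  1  2  2  2  2  2
 e  0  0  1  1  1  2  2  2  2  2
 p  0  0  1  1  1  2  2  2  2  2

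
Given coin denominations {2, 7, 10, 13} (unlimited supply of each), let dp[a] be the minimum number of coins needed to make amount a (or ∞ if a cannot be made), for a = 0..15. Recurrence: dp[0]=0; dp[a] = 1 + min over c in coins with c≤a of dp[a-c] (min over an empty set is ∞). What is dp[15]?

2

 a  0  1  2  3  4  5  6  7  8  9 10 11 12 13 14 15
dp  0  -  1  -  2  -  3  1  4  2  1  3  2  1  2  2
(- denotes ∞ / unreachable)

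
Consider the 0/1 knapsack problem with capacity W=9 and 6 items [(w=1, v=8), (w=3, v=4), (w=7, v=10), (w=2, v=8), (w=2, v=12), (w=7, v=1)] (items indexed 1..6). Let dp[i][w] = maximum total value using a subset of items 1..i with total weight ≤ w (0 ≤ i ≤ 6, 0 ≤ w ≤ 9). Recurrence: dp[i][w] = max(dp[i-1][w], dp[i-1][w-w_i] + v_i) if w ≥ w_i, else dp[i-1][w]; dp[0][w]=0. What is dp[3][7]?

i\w   0   1   2   3   4   5   6   7   8   9
  0   0   0   0   0   0   0   0   0   0   0
  1   0   8   8   8   8   8   8   8   8   8
  2   0   8   8   8  12  12  12  12  12  12
  3   0   8   8   8  12  12  12  12  18  18
  4   0   8   8  16  16  16  20  20  20  20
  5   0   8  12  20  20  28  28  28  32  32
  6   0   8  12  20  20  28  28  28  32  32

12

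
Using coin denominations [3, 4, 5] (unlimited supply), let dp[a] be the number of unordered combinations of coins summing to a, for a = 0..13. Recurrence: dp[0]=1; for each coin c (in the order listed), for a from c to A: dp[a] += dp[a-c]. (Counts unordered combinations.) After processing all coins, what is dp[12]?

after  coin     0     1     2     3     4     5     6     7     8     9    10    11    12    13
          3     1     0     0     1     0     0     1     0     0     1     0     0     1     0
          4     1     0     0     1     1     0     1     1     1     1     1     1     2     1
          5     1     0     0     1     1     1     1     1     2     2     2     2     3     3

3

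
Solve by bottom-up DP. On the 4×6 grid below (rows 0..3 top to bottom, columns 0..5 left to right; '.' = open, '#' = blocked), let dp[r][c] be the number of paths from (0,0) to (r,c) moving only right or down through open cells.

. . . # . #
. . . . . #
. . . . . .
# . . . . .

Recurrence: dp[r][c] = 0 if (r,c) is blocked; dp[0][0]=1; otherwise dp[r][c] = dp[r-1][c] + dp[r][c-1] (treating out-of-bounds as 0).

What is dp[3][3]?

r\c   0   1   2   3   4   5
  0   1   1   1   0   0   0
  1   1   2   3   3   3   0
  2   1   3   6   9  12  12
  3   0   3   9  18  30  42

18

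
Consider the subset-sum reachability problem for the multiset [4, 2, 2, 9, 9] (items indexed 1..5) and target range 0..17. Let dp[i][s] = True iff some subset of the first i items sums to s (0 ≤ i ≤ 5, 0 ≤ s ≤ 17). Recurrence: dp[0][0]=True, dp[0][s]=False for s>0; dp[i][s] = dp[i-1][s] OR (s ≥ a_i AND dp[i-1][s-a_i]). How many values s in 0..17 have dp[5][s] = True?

10

i\s   0   1   2   3   4   5   6   7   8   9  10  11  12  13  14  15  16  17
  0   T   F   F   F   F   F   F   F   F   F   F   F   F   F   F   F   F   F
  1   T   F   F   F   T   F   F   F   F   F   F   F   F   F   F   F   F   F
  2   T   F   T   F   T   F   T   F   F   F   F   F   F   F   F   F   F   F
  3   T   F   T   F   T   F   T   F   T   F   F   F   F   F   F   F   F   F
  4   T   F   T   F   T   F   T   F   T   T   F   T   F   T   F   T   F   T
  5   T   F   T   F   T   F   T   F   T   T   F   T   F   T   F   T   F   T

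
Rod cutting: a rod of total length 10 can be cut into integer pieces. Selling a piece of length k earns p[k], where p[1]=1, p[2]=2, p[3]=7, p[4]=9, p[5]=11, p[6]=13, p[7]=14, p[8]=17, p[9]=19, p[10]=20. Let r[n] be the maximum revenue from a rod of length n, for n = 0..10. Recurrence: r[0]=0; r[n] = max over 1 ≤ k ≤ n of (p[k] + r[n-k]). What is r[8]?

   n    0    1    2    3    4    5    6    7    8    9   10
r[n]    0    1    2    7    9   11   14   16   18   21   23

18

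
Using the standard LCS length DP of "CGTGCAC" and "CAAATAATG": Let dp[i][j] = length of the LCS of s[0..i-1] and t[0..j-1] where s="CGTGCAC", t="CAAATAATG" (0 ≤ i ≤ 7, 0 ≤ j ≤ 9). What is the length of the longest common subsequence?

3

   ''  C  A  A  A  T  A  A  T  G
''  0  0  0  0  0  0  0  0  0  0
 C  0  1  1  1  1  1  1  1  1  1
 G  0  1  1  1  1  1  1  1  1  2
 T  0  1  1  1  1  2  2  2  2  2
 G  0  1  1  1  1  2  2  2  2  3
 C  0  1  1  1  1  2  2  2  2  3
 A  0  1  2  2  2  2  3  3  3  3
 C  0  1  2  2  2  2  3  3  3  3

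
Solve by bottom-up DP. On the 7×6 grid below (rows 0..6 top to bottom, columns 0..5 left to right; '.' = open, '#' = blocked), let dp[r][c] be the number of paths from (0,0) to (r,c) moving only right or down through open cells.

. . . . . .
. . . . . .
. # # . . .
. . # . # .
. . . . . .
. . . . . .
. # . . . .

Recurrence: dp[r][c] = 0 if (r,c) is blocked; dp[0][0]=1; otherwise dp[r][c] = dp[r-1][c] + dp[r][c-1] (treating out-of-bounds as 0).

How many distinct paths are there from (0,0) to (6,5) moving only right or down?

r\c   0   1   2   3   4   5
  0   1   1   1   1   1   1
  1   1   2   3   4   5   6
  2   1   0   0   4   9  15
  3   1   1   0   4   0  15
  4   1   2   2   6   6  21
  5   1   3   5  11  17  38
  6   1   0   5  16  33  71

71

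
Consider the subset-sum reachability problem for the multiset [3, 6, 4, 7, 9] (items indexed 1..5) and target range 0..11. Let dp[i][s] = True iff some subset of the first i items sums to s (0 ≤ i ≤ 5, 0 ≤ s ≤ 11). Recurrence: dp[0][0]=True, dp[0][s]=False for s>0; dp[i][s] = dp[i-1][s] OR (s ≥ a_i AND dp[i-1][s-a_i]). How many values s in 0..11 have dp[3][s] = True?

7

i\s   0   1   2   3   4   5   6   7   8   9  10  11
  0   T   F   F   F   F   F   F   F   F   F   F   F
  1   T   F   F   T   F   F   F   F   F   F   F   F
  2   T   F   F   T   F   F   T   F   F   T   F   F
  3   T   F   F   T   T   F   T   T   F   T   T   F
  4   T   F   F   T   T   F   T   T   F   T   T   T
  5   T   F   F   T   T   F   T   T   F   T   T   T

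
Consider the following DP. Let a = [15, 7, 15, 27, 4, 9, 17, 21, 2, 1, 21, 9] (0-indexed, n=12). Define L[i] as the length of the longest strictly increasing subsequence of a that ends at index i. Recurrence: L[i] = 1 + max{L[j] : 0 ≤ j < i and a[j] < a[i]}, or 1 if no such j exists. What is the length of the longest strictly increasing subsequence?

   i    0    1    2    3    4    5    6    7    8    9   10   11
a[i]   15    7   15   27    4    9   17   21    2    1   21    9
L[i]    1    1    2    3    1    2    3    4    1    1    4    2

4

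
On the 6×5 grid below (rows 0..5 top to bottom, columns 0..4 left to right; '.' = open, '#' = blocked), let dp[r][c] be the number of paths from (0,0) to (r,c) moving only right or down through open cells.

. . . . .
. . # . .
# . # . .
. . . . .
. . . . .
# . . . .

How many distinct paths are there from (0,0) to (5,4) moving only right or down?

26

r\c   0   1   2   3   4
  0   1   1   1   1   1
  1   1   2   0   1   2
  2   0   2   0   1   3
  3   0   2   2   3   6
  4   0   2   4   7  13
  5   0   2   6  13  26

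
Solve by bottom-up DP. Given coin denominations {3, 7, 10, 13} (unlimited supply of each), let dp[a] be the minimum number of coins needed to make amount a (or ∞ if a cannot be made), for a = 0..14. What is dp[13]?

1

 a  0  1  2  3  4  5  6  7  8  9 10 11 12 13 14
dp  0  -  -  1  -  -  2  1  -  3  1  -  4  1  2
(- denotes ∞ / unreachable)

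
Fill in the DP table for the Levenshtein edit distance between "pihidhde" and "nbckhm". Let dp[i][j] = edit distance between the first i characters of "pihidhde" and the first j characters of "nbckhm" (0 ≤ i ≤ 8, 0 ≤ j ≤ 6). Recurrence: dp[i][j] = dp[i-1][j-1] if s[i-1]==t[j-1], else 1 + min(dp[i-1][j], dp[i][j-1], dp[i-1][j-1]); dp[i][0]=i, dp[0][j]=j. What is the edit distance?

   ''  n  b  c  k  h  m
''  0  1  2  3  4  5  6
 p  1  1  2  3  4  5  6
 i  2  2  2  3  4  5  6
 h  3  3  3  3  4  4  5
 i  4  4  4  4  4  5  5
 d  5  5  5  5  5  5  6
 h  6  6  6  6  6  5  6
 d  7  7  7  7  7  6  6
 e  8  8  8  8  8  7  7

7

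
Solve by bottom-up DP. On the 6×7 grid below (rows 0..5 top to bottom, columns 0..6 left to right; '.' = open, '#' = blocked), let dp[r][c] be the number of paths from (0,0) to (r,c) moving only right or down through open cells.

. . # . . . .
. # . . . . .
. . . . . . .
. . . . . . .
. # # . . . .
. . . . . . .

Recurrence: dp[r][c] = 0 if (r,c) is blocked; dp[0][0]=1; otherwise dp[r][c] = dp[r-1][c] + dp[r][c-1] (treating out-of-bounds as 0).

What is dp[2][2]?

1

r\c   0   1   2   3   4   5   6
  0   1   1   0   0   0   0   0
  1   1   0   0   0   0   0   0
  2   1   1   1   1   1   1   1
  3   1   2   3   4   5   6   7
  4   1   0   0   4   9  15  22
  5   1   1   1   5  14  29  51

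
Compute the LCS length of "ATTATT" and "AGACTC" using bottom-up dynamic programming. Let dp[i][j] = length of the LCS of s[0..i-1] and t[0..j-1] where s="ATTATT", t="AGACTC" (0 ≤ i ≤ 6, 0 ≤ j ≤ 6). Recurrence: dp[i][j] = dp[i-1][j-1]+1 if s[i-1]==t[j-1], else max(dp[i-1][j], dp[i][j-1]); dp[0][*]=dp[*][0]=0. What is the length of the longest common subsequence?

   ''  A  G  A  C  T  C
''  0  0  0  0  0  0  0
 A  0  1  1  1  1  1  1
 T  0  1  1  1  1  2  2
 T  0  1  1  1  1  2  2
 A  0  1  1  2  2  2  2
 T  0  1  1  2  2  3  3
 T  0  1  1  2  2  3  3

3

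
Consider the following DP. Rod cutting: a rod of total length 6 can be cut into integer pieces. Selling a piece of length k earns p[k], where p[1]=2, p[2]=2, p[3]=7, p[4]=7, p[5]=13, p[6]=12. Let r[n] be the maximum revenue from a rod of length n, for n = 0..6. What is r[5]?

   n    0    1    2    3    4    5    6
r[n]    0    2    4    7    9   13   15

13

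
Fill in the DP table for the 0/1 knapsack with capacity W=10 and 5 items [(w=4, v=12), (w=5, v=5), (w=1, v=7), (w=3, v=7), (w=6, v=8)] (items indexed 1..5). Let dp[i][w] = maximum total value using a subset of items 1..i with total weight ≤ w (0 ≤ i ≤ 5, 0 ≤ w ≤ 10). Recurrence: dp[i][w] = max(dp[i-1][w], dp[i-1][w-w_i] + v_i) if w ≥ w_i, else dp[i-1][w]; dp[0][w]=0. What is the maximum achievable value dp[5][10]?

26

i\w   0   1   2   3   4   5   6   7   8   9  10
  0   0   0   0   0   0   0   0   0   0   0   0
  1   0   0   0   0  12  12  12  12  12  12  12
  2   0   0   0   0  12  12  12  12  12  17  17
  3   0   7   7   7  12  19  19  19  19  19  24
  4   0   7   7   7  14  19  19  19  26  26  26
  5   0   7   7   7  14  19  19  19  26  26  26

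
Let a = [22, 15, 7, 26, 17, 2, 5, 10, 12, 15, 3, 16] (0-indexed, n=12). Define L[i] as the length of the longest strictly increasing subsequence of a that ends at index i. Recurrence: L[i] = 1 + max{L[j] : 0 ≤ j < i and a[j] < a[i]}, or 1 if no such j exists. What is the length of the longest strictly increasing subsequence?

6

   i    0    1    2    3    4    5    6    7    8    9   10   11
a[i]   22   15    7   26   17    2    5   10   12   15    3   16
L[i]    1    1    1    2    2    1    2    3    4    5    2    6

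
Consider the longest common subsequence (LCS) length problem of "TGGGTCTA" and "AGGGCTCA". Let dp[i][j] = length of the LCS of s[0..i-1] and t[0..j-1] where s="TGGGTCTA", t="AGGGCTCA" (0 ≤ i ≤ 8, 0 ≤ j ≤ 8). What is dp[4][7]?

   ''  A  G  G  G  C  T  C  A
''  0  0  0  0  0  0  0  0  0
 T  0  0  0  0  0  0  1  1  1
 G  0  0  1  1  1  1  1  1  1
 G  0  0  1  2  2  2  2  2  2
 G  0  0  1  2  3  3  3  3  3
 T  0  0  1  2  3  3  4  4  4
 C  0  0  1  2  3  4  4  5  5
 T  0  0  1  2  3  4  5  5  5
 A  0  1  1  2  3  4  5  5  6

3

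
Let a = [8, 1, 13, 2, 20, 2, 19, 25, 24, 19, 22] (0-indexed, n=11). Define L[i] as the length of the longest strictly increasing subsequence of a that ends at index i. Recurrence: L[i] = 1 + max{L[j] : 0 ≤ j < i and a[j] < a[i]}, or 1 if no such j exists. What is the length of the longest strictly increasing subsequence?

4

   i    0    1    2    3    4    5    6    7    8    9   10
a[i]    8    1   13    2   20    2   19   25   24   19   22
L[i]    1    1    2    2    3    2    3    4    4    3    4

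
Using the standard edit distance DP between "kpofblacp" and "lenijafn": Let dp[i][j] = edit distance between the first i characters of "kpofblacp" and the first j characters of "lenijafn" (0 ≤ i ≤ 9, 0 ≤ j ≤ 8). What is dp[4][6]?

   ''  l  e  n  i  j  a  f  n
''  0  1  2  3  4  5  6  7  8
 k  1  1  2  3  4  5  6  7  8
 p  2  2  2  3  4  5  6  7  8
 o  3  3  3  3  4  5  6  7  8
 f  4  4  4  4  4  5  6  6  7
 b  5  5  5  5  5  5  6  7  7
 l  6  5  6  6  6  6  6  7  8
 a  7  6  6  7  7  7  6  7  8
 c  8  7  7  7  8  8  7  7  8
 p  9  8  8  8  8  9  8  8  8

6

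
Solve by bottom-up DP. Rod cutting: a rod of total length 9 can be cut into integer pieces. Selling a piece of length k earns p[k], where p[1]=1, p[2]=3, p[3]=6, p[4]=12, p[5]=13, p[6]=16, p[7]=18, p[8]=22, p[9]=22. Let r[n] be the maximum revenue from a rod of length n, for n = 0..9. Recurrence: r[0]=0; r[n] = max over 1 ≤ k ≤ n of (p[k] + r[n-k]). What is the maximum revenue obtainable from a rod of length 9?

25

   n    0    1    2    3    4    5    6    7    8    9
r[n]    0    1    3    6   12   13   16   18   24   25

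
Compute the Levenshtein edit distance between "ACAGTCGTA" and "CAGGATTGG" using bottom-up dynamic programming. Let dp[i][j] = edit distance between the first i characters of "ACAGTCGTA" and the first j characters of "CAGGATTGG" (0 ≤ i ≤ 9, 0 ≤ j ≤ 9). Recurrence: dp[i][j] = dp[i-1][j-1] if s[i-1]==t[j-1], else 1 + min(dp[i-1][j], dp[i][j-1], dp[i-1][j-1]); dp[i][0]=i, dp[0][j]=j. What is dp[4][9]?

6

   ''  C  A  G  G  A  T  T  G  G
''  0  1  2  3  4  5  6  7  8  9
 A  1  1  1  2  3  4  5  6  7  8
 C  2  1  2  2  3  4  5  6  7  8
 A  3  2  1  2  3  3  4  5  6  7
 G  4  3  2  1  2  3  4  5  5  6
 T  5  4  3  2  2  3  3  4  5  6
 C  6  5  4  3  3  3  4  4  5  6
 G  7  6  5  4  3  4  4  5  4  5
 T  8  7  6  5  4  4  4  4  5  5
 A  9  8  7  6  5  4  5  5  5  6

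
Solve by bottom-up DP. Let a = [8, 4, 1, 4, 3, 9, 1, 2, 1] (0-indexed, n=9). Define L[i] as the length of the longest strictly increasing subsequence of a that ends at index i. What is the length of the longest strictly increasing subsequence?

3

   i    0    1    2    3    4    5    6    7    8
a[i]    8    4    1    4    3    9    1    2    1
L[i]    1    1    1    2    2    3    1    2    1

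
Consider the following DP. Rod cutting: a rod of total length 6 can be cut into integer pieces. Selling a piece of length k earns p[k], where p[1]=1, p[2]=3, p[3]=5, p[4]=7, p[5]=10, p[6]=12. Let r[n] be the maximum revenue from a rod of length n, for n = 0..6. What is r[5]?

   n    0    1    2    3    4    5    6
r[n]    0    1    3    5    7   10   12

10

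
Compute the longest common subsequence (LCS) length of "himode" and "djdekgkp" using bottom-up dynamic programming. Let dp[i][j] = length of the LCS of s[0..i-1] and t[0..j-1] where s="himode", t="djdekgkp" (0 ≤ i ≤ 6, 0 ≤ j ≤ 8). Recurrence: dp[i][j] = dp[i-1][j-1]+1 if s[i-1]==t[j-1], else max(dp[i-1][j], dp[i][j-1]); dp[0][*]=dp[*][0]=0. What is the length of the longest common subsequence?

   ''  d  j  d  e  k  g  k  p
''  0  0  0  0  0  0  0  0  0
 h  0  0  0  0  0  0  0  0  0
 i  0  0  0  0  0  0  0  0  0
 m  0  0  0  0  0  0  0  0  0
 o  0  0  0  0  0  0  0  0  0
 d  0  1  1  1  1  1  1  1  1
 e  0  1  1  1  2  2  2  2  2

2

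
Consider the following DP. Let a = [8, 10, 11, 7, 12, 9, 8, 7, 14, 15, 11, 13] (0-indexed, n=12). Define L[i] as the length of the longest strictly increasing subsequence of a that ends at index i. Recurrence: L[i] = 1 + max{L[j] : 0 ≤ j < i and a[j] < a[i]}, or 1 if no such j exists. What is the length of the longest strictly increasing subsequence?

6

   i    0    1    2    3    4    5    6    7    8    9   10   11
a[i]    8   10   11    7   12    9    8    7   14   15   11   13
L[i]    1    2    3    1    4    2    2    1    5    6    3    5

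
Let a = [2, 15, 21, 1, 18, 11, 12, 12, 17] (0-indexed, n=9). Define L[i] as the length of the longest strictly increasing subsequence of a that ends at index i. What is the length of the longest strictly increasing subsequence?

   i    0    1    2    3    4    5    6    7    8
a[i]    2   15   21    1   18   11   12   12   17
L[i]    1    2    3    1    3    2    3    3    4

4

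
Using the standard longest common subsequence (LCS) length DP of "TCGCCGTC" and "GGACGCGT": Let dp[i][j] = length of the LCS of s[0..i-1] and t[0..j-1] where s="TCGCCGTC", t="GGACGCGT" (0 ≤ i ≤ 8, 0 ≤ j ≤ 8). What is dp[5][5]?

2

   ''  G  G  A  C  G  C  G  T
''  0  0  0  0  0  0  0  0  0
 T  0  0  0  0  0  0  0  0  1
 C  0  0  0  0  1  1  1  1  1
 G  0  1  1  1  1  2  2  2  2
 C  0  1  1  1  2  2  3  3  3
 C  0  1  1  1  2  2  3  3  3
 G  0  1  2  2  2  3  3  4  4
 T  0  1  2  2  2  3  3  4  5
 C  0  1  2  2  3  3  4  4  5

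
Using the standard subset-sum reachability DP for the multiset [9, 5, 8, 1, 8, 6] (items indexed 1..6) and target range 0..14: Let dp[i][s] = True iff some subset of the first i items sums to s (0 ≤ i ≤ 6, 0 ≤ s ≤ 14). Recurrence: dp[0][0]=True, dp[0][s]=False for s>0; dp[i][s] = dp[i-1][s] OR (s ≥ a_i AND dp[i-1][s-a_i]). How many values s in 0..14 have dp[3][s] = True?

6

i\s   0   1   2   3   4   5   6   7   8   9  10  11  12  13  14
  0   T   F   F   F   F   F   F   F   F   F   F   F   F   F   F
  1   T   F   F   F   F   F   F   F   F   T   F   F   F   F   F
  2   T   F   F   F   F   T   F   F   F   T   F   F   F   F   T
  3   T   F   F   F   F   T   F   F   T   T   F   F   F   T   T
  4   T   T   F   F   F   T   T   F   T   T   T   F   F   T   T
  5   T   T   F   F   F   T   T   F   T   T   T   F   F   T   T
  6   T   T   F   F   F   T   T   T   T   T   T   T   T   T   T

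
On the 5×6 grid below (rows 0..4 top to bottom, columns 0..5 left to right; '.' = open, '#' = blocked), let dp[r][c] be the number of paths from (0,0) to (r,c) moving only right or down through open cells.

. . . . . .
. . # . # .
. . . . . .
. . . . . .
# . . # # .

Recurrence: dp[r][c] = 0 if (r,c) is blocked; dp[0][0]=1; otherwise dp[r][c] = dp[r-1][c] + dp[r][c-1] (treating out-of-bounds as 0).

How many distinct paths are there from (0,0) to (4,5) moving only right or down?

20

r\c   0   1   2   3   4   5
  0   1   1   1   1   1   1
  1   1   2   0   1   0   1
  2   1   3   3   4   4   5
  3   1   4   7  11  15  20
  4   0   4  11   0   0  20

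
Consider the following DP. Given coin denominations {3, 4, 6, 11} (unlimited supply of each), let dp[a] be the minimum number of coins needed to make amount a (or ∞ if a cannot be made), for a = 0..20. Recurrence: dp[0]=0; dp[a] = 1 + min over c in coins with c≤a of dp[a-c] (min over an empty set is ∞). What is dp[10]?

2

 a  0  1  2  3  4  5  6  7  8  9 10 11 12 13 14 15 16 17 18 19 20
dp  0  -  -  1  1  -  1  2  2  2  2  1  2  3  2  2  3  2  3  3  3
(- denotes ∞ / unreachable)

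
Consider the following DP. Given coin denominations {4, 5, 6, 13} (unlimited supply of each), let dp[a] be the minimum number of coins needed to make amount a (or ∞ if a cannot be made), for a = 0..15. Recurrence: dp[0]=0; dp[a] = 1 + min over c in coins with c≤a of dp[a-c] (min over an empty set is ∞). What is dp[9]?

2

 a  0  1  2  3  4  5  6  7  8  9 10 11 12 13 14 15
dp  0  -  -  -  1  1  1  -  2  2  2  2  2  1  3  3
(- denotes ∞ / unreachable)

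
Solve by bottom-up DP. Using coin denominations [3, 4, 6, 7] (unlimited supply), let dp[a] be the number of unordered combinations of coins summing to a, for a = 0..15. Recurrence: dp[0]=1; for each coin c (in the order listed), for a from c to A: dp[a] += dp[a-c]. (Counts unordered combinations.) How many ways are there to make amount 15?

5

after  coin     0     1     2     3     4     5     6     7     8     9    10    11    12    13    14    15
          3     1     0     0     1     0     0     1     0     0     1     0     0     1     0     0     1
          4     1     0     0     1     1     0     1     1     1     1     1     1     2     1     1     2
          6     1     0     0     1     1     0     2     1     1     2     2     1     4     2     2     4
          7     1     0     0     1     1     0     2     2     1     2     3     2     4     4     4     5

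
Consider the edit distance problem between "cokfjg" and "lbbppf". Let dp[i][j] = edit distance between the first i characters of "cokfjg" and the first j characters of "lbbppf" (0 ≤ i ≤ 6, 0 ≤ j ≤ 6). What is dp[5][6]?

6

   ''  l  b  b  p  p  f
''  0  1  2  3  4  5  6
 c  1  1  2  3  4  5  6
 o  2  2  2  3  4  5  6
 k  3  3  3  3  4  5  6
 f  4  4  4  4  4  5  5
 j  5  5  5  5  5  5  6
 g  6  6  6  6  6  6  6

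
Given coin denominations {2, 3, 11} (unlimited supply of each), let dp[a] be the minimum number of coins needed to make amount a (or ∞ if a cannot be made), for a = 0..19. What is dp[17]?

3

 a  0  1  2  3  4  5  6  7  8  9 10 11 12 13 14 15 16 17 18 19
dp  0  -  1  1  2  2  2  3  3  3  4  1  4  2  2  3  3  3  4  4
(- denotes ∞ / unreachable)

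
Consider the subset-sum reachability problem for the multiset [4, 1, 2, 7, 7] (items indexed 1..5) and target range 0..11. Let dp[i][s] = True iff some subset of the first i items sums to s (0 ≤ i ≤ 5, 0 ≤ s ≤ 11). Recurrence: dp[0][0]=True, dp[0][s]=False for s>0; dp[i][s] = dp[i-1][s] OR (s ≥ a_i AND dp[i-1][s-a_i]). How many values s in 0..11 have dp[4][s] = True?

i\s   0   1   2   3   4   5   6   7   8   9  10  11
  0   T   F   F   F   F   F   F   F   F   F   F   F
  1   T   F   F   F   T   F   F   F   F   F   F   F
  2   T   T   F   F   T   T   F   F   F   F   F   F
  3   T   T   T   T   T   T   T   T   F   F   F   F
  4   T   T   T   T   T   T   T   T   T   T   T   T
  5   T   T   T   T   T   T   T   T   T   T   T   T

12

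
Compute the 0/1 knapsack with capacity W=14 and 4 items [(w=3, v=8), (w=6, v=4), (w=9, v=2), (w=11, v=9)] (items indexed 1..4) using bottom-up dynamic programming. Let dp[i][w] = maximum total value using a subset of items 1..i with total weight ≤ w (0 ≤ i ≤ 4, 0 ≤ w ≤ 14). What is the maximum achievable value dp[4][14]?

i\w   0   1   2   3   4   5   6   7   8   9  10  11  12  13  14
  0   0   0   0   0   0   0   0   0   0   0   0   0   0   0   0
  1   0   0   0   8   8   8   8   8   8   8   8   8   8   8   8
  2   0   0   0   8   8   8   8   8   8  12  12  12  12  12  12
  3   0   0   0   8   8   8   8   8   8  12  12  12  12  12  12
  4   0   0   0   8   8   8   8   8   8  12  12  12  12  12  17

17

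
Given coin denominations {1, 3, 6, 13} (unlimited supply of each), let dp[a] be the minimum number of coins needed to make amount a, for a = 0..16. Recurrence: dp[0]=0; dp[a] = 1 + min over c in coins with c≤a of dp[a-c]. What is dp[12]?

 a  0  1  2  3  4  5  6  7  8  9 10 11 12 13 14 15 16
dp  0  1  2  1  2  3  1  2  3  2  3  4  2  1  2  3  2

2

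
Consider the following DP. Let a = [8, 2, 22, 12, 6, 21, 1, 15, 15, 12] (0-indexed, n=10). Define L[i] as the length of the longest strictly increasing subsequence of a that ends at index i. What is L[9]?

3

   i    0    1    2    3    4    5    6    7    8    9
a[i]    8    2   22   12    6   21    1   15   15   12
L[i]    1    1    2    2    2    3    1    3    3    3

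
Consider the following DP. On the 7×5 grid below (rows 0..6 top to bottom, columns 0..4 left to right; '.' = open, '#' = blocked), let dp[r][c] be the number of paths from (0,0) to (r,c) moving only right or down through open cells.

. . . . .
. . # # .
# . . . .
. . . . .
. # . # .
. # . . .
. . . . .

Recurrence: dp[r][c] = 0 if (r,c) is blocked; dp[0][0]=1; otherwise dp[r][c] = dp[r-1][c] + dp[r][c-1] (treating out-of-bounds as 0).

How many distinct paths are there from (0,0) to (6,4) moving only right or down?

r\c   0   1   2   3   4
  0   1   1   1   1   1
  1   1   2   0   0   1
  2   0   2   2   2   3
  3   0   2   4   6   9
  4   0   0   4   0   9
  5   0   0   4   4  13
  6   0   0   4   8  21

21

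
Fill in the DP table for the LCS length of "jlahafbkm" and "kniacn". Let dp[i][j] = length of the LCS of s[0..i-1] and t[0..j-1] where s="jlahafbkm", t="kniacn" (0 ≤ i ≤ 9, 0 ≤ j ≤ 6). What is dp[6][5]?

   ''  k  n  i  a  c  n
''  0  0  0  0  0  0  0
 j  0  0  0  0  0  0  0
 l  0  0  0  0  0  0  0
 a  0  0  0  0  1  1  1
 h  0  0  0  0  1  1  1
 a  0  0  0  0  1  1  1
 f  0  0  0  0  1  1  1
 b  0  0  0  0  1  1  1
 k  0  1  1  1  1  1  1
 m  0  1  1  1  1  1  1

1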